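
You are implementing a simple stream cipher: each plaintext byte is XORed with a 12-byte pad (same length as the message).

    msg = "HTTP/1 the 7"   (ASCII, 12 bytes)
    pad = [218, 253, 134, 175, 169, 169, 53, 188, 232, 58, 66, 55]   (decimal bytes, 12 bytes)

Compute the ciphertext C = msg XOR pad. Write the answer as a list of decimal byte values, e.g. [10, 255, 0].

48 ⊕ da = 92
54 ⊕ fd = a9
54 ⊕ 86 = d2
50 ⊕ af = ff
2f ⊕ a9 = 86
31 ⊕ a9 = 98
20 ⊕ 35 = 15
74 ⊕ bc = c8
68 ⊕ e8 = 80
65 ⊕ 3a = 5f
20 ⊕ 42 = 62
37 ⊕ 37 = 00

[146, 169, 210, 255, 134, 152, 21, 200, 128, 95, 98, 0]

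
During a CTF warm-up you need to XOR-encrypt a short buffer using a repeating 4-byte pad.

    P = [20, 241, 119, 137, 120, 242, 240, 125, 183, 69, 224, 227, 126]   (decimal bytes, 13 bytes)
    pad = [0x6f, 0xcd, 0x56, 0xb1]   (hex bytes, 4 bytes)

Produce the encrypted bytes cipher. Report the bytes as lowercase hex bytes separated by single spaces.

7b 3c 21 38 17 3f a6 cc d8 88 b6 52 11

The 4-byte key repeats, so the effective keystream is 6f cd 56 b1 6f cd 56 b1 6f cd 56 b1 6f.
byte 0:  20 ⊕ 111 = 123
byte 1: 241 ⊕ 205 =  60
byte 2: 119 ⊕  86 =  33
byte 3: 137 ⊕ 177 =  56
byte 4: 120 ⊕ 111 =  23
byte 5: 242 ⊕ 205 =  63
byte 6: 240 ⊕  86 = 166
byte 7: 125 ⊕ 177 = 204
byte 8: 183 ⊕ 111 = 216
byte 9:  69 ⊕ 205 = 136
byte 10: 224 ⊕  86 = 182
byte 11: 227 ⊕ 177 =  82
byte 12: 126 ⊕ 111 =  17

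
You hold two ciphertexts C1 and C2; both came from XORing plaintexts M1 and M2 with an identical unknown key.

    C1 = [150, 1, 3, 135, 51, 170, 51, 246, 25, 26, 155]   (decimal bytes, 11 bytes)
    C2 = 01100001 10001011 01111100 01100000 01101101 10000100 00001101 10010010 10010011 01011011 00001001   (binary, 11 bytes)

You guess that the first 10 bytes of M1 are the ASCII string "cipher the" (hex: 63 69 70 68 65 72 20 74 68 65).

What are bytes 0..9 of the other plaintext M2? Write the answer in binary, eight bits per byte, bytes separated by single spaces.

10010100 11100011 00001111 10001111 00111011 01011100 00011110 00010000 11100010 00100100

First, C1 ⊕ C2 = (M1 ⊕ K) ⊕ (M2 ⊕ K) = M1 ⊕ M2, so the key drops out. Then M2 = (M1 ⊕ M2) ⊕ M1 over the first 10 bytes.
byte 0: (96 ^ 61) ^ 63 = f7 ^ 63 = 94
byte 1: (01 ^ 8b) ^ 69 = 8a ^ 69 = e3
byte 2: (03 ^ 7c) ^ 70 = 7f ^ 70 = 0f
byte 3: (87 ^ 60) ^ 68 = e7 ^ 68 = 8f
byte 4: (33 ^ 6d) ^ 65 = 5e ^ 65 = 3b
byte 5: (aa ^ 84) ^ 72 = 2e ^ 72 = 5c
byte 6: (33 ^ 0d) ^ 20 = 3e ^ 20 = 1e
byte 7: (f6 ^ 92) ^ 74 = 64 ^ 74 = 10
byte 8: (19 ^ 93) ^ 68 = 8a ^ 68 = e2
byte 9: (1a ^ 5b) ^ 65 = 41 ^ 65 = 24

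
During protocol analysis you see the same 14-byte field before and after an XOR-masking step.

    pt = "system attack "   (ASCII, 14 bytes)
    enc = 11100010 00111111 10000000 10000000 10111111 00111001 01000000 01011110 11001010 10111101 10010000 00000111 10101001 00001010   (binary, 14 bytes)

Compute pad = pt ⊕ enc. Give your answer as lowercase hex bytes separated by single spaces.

Since enc = pt ⊕ pad, XORing both sides with pt gives pad = pt ⊕ enc.
73 XOR e2 = 91
79 XOR 3f = 46
73 XOR 80 = f3
74 XOR 80 = f4
65 XOR bf = da
6d XOR 39 = 54
20 XOR 40 = 60
61 XOR 5e = 3f
74 XOR ca = be
74 XOR bd = c9
61 XOR 90 = f1
63 XOR 07 = 64
6b XOR a9 = c2
20 XOR 0a = 2a

91 46 f3 f4 da 54 60 3f be c9 f1 64 c2 2a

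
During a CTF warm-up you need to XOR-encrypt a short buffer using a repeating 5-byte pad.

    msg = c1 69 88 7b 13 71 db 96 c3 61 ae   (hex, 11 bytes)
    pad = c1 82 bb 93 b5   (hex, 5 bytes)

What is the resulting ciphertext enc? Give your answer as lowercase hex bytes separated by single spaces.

00 eb 33 e8 a6 b0 59 2d 50 d4 6f

The 5-byte key repeats, so the effective keystream is c1 82 bb 93 b5 c1 82 bb 93 b5 c1.
byte 0: c1 ^ c1 = 00
byte 1: 69 ^ 82 = eb
byte 2: 88 ^ bb = 33
byte 3: 7b ^ 93 = e8
byte 4: 13 ^ b5 = a6
byte 5: 71 ^ c1 = b0
byte 6: db ^ 82 = 59
byte 7: 96 ^ bb = 2d
byte 8: c3 ^ 93 = 50
byte 9: 61 ^ b5 = d4
byte 10: ae ^ c1 = 6f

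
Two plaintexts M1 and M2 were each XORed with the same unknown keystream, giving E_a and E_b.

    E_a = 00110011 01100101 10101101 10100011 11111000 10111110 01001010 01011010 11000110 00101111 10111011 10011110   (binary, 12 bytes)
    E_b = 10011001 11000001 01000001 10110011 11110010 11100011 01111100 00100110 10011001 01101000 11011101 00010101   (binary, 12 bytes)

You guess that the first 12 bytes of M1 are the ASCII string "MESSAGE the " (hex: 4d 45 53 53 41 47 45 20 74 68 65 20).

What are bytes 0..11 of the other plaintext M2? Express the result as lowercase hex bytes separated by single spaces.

e7 e1 bf 43 4b 1a 73 5c 2b 2f 03 ab

First, E_a ⊕ E_b = (M1 ⊕ K) ⊕ (M2 ⊕ K) = M1 ⊕ M2, so the key drops out. Then M2 = (M1 ⊕ M2) ⊕ M1 over the first 12 bytes.
byte 0: (33 ⊕ 99) ⊕ 4d = aa ⊕ 4d = e7
byte 1: (65 ⊕ c1) ⊕ 45 = a4 ⊕ 45 = e1
byte 2: (ad ⊕ 41) ⊕ 53 = ec ⊕ 53 = bf
byte 3: (a3 ⊕ b3) ⊕ 53 = 10 ⊕ 53 = 43
byte 4: (f8 ⊕ f2) ⊕ 41 = 0a ⊕ 41 = 4b
byte 5: (be ⊕ e3) ⊕ 47 = 5d ⊕ 47 = 1a
byte 6: (4a ⊕ 7c) ⊕ 45 = 36 ⊕ 45 = 73
byte 7: (5a ⊕ 26) ⊕ 20 = 7c ⊕ 20 = 5c
byte 8: (c6 ⊕ 99) ⊕ 74 = 5f ⊕ 74 = 2b
byte 9: (2f ⊕ 68) ⊕ 68 = 47 ⊕ 68 = 2f
byte 10: (bb ⊕ dd) ⊕ 65 = 66 ⊕ 65 = 03
byte 11: (9e ⊕ 15) ⊕ 20 = 8b ⊕ 20 = ab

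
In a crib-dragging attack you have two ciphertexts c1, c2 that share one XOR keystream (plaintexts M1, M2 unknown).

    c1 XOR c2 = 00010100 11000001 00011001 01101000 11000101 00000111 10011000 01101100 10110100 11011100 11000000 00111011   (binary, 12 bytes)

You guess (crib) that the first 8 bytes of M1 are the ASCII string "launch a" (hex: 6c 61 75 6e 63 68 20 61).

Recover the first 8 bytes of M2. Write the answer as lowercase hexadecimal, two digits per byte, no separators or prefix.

Since c1 ⊕ c2 = M1 ⊕ M2, XORing with the guessed M1 bytes yields the corresponding M2 bytes: M2 = (c1 ⊕ c2) ⊕ M1.
14 xor 6c = 78
c1 xor 61 = a0
19 xor 75 = 6c
68 xor 6e = 06
c5 xor 63 = a6
07 xor 68 = 6f
98 xor 20 = b8
6c xor 61 = 0d

78a06c06a66fb80d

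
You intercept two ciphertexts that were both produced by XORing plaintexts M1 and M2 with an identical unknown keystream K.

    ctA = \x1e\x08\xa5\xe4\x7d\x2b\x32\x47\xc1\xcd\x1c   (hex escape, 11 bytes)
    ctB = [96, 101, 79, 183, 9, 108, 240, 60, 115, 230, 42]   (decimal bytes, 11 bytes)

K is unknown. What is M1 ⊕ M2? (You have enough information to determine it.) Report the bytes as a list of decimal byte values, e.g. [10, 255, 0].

[126, 109, 234, 83, 116, 71, 194, 123, 178, 43, 54]

ctA ⊕ ctB = (M1 ⊕ K) ⊕ (M2 ⊕ K) = M1 ⊕ M2 — the shared key cancels under XOR.
 30 xor  96 = 126
  8 xor 101 = 109
165 xor  79 = 234
228 xor 183 =  83
125 xor   9 = 116
 43 xor 108 =  71
 50 xor 240 = 194
 71 xor  60 = 123
193 xor 115 = 178
205 xor 230 =  43
 28 xor  42 =  54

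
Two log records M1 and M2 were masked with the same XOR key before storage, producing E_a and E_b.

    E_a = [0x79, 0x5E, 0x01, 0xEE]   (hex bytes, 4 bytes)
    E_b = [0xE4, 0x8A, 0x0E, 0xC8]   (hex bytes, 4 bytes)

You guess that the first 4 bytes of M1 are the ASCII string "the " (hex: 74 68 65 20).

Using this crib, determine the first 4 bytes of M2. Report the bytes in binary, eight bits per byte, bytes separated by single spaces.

11101001 10111100 01101010 00000110

First, E_a ⊕ E_b = (M1 ⊕ K) ⊕ (M2 ⊕ K) = M1 ⊕ M2, so the key drops out. Then M2 = (M1 ⊕ M2) ⊕ M1 over the first 4 bytes.
byte 0: (79 ⊕ e4) ⊕ 74 = 9d ⊕ 74 = e9
byte 1: (5e ⊕ 8a) ⊕ 68 = d4 ⊕ 68 = bc
byte 2: (01 ⊕ 0e) ⊕ 65 = 0f ⊕ 65 = 6a
byte 3: (ee ⊕ c8) ⊕ 20 = 26 ⊕ 20 = 06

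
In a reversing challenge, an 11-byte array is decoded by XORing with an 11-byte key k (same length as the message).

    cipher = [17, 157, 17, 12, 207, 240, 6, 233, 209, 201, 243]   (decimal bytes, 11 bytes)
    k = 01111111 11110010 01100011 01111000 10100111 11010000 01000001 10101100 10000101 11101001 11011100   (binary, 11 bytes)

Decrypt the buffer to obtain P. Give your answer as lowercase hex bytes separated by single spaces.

XOR is its own inverse, so applying the key byte-wise gives the result directly.
11 xor 7f = 6e
9d xor f2 = 6f
11 xor 63 = 72
0c xor 78 = 74
cf xor a7 = 68
f0 xor d0 = 20
06 xor 41 = 47
e9 xor ac = 45
d1 xor 85 = 54
c9 xor e9 = 20
f3 xor dc = 2f

6e 6f 72 74 68 20 47 45 54 20 2f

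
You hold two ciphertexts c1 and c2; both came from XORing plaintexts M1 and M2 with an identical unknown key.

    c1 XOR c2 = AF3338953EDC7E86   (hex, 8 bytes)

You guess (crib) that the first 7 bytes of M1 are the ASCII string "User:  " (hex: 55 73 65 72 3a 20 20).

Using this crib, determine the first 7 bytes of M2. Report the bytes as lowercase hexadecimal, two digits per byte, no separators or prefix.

Since c1 ⊕ c2 = M1 ⊕ M2, XORing with the guessed M1 bytes yields the corresponding M2 bytes: M2 = (c1 ⊕ c2) ⊕ M1.
byte 0: af xor 55 = fa
byte 1: 33 xor 73 = 40
byte 2: 38 xor 65 = 5d
byte 3: 95 xor 72 = e7
byte 4: 3e xor 3a = 04
byte 5: dc xor 20 = fc
byte 6: 7e xor 20 = 5e

fa405de704fc5e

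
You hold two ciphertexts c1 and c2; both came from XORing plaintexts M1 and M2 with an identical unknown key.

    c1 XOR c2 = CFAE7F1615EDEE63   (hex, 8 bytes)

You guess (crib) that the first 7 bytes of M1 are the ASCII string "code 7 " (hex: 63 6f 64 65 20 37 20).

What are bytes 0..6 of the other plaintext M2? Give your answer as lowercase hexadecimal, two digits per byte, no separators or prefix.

Since c1 ⊕ c2 = M1 ⊕ M2, XORing with the guessed M1 bytes yields the corresponding M2 bytes: M2 = (c1 ⊕ c2) ⊕ M1.
cf ^ 63 = ac
ae ^ 6f = c1
7f ^ 64 = 1b
16 ^ 65 = 73
15 ^ 20 = 35
ed ^ 37 = da
ee ^ 20 = ce

acc11b7335dace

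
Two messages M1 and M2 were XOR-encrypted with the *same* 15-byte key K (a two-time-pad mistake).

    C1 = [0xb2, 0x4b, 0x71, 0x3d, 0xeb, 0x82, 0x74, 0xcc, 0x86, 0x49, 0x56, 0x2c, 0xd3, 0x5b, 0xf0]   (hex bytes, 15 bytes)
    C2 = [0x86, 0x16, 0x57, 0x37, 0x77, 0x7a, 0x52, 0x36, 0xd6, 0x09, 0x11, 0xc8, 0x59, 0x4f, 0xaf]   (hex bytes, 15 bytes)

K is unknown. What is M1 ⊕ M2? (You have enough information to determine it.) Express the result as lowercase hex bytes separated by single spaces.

34 5d 26 0a 9c f8 26 fa 50 40 47 e4 8a 14 5f

C1 ⊕ C2 = (M1 ⊕ K) ⊕ (M2 ⊕ K) = M1 ⊕ M2 — the shared key cancels under XOR.
byte 0: b2 ^ 86 = 34
byte 1: 4b ^ 16 = 5d
byte 2: 71 ^ 57 = 26
byte 3: 3d ^ 37 = 0a
byte 4: eb ^ 77 = 9c
byte 5: 82 ^ 7a = f8
byte 6: 74 ^ 52 = 26
byte 7: cc ^ 36 = fa
byte 8: 86 ^ d6 = 50
byte 9: 49 ^ 09 = 40
byte 10: 56 ^ 11 = 47
byte 11: 2c ^ c8 = e4
byte 12: d3 ^ 59 = 8a
byte 13: 5b ^ 4f = 14
byte 14: f0 ^ af = 5f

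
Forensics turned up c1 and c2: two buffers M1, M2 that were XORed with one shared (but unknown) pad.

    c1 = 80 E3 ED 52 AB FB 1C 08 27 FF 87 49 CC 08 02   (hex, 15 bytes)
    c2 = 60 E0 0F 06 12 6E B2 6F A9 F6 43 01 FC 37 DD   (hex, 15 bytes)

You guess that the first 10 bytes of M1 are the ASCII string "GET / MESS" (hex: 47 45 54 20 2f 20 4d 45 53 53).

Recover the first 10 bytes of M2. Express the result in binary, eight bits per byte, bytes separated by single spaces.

10100111 01000110 10110110 01110100 10010110 10110101 11100011 00100010 11011101 01011010

First, c1 ⊕ c2 = (M1 ⊕ K) ⊕ (M2 ⊕ K) = M1 ⊕ M2, so the key drops out. Then M2 = (M1 ⊕ M2) ⊕ M1 over the first 10 bytes.
byte 0: (80 xor 60) xor 47 = e0 xor 47 = a7
byte 1: (e3 xor e0) xor 45 = 03 xor 45 = 46
byte 2: (ed xor 0f) xor 54 = e2 xor 54 = b6
byte 3: (52 xor 06) xor 20 = 54 xor 20 = 74
byte 4: (ab xor 12) xor 2f = b9 xor 2f = 96
byte 5: (fb xor 6e) xor 20 = 95 xor 20 = b5
byte 6: (1c xor b2) xor 4d = ae xor 4d = e3
byte 7: (08 xor 6f) xor 45 = 67 xor 45 = 22
byte 8: (27 xor a9) xor 53 = 8e xor 53 = dd
byte 9: (ff xor f6) xor 53 = 09 xor 53 = 5a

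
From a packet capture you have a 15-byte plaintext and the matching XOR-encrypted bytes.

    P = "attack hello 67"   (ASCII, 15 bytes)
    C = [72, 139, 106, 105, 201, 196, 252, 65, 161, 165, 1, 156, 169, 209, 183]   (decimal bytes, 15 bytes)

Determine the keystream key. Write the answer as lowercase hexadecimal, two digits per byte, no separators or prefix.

Since C = P ⊕ key, XORing both sides with P gives key = P ⊕ C.
byte 0: 01100001 XOR 01001000 = 00101001
byte 1: 01110100 XOR 10001011 = 11111111
byte 2: 01110100 XOR 01101010 = 00011110
byte 3: 01100001 XOR 01101001 = 00001000
byte 4: 01100011 XOR 11001001 = 10101010
byte 5: 01101011 XOR 11000100 = 10101111
byte 6: 00100000 XOR 11111100 = 11011100
byte 7: 01101000 XOR 01000001 = 00101001
byte 8: 01100101 XOR 10100001 = 11000100
byte 9: 01101100 XOR 10100101 = 11001001
byte 10: 01101100 XOR 00000001 = 01101101
byte 11: 01101111 XOR 10011100 = 11110011
byte 12: 00100000 XOR 10101001 = 10001001
byte 13: 00110110 XOR 11010001 = 11100111
byte 14: 00110111 XOR 10110111 = 10000000

29ff1e08aaafdc29c4c96df389e780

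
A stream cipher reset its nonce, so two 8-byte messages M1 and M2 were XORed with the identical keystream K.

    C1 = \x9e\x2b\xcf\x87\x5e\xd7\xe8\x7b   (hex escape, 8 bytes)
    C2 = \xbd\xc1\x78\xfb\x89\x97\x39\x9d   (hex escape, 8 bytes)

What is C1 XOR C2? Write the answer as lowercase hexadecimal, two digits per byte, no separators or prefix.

23eab77cd740d1e6

C1 ⊕ C2 = (M1 ⊕ K) ⊕ (M2 ⊕ K) = M1 ⊕ M2 — the shared key cancels under XOR.
9e xor bd = 23
2b xor c1 = ea
cf xor 78 = b7
87 xor fb = 7c
5e xor 89 = d7
d7 xor 97 = 40
e8 xor 39 = d1
7b xor 9d = e6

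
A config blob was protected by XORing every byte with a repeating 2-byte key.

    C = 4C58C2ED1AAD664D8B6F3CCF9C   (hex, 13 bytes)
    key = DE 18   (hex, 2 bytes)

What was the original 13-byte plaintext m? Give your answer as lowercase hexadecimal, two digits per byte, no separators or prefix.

92401cf5c4b5b8555577e2d742

The 2-byte key repeats, so the effective keystream is de 18 de 18 de 18 de 18 de 18 de 18 de.
byte 0: 01001100 XOR 11011110 = 10010010
byte 1: 01011000 XOR 00011000 = 01000000
byte 2: 11000010 XOR 11011110 = 00011100
byte 3: 11101101 XOR 00011000 = 11110101
byte 4: 00011010 XOR 11011110 = 11000100
byte 5: 10101101 XOR 00011000 = 10110101
byte 6: 01100110 XOR 11011110 = 10111000
byte 7: 01001101 XOR 00011000 = 01010101
byte 8: 10001011 XOR 11011110 = 01010101
byte 9: 01101111 XOR 00011000 = 01110111
byte 10: 00111100 XOR 11011110 = 11100010
byte 11: 11001111 XOR 00011000 = 11010111
byte 12: 10011100 XOR 11011110 = 01000010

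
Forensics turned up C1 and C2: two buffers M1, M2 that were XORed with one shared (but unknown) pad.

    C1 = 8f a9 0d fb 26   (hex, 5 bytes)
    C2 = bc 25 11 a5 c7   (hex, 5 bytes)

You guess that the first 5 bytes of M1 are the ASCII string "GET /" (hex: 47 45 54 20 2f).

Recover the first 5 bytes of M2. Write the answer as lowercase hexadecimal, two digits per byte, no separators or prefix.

74c9487ece

First, C1 ⊕ C2 = (M1 ⊕ K) ⊕ (M2 ⊕ K) = M1 ⊕ M2, so the key drops out. Then M2 = (M1 ⊕ M2) ⊕ M1 over the first 5 bytes.
byte 0: (8f ⊕ bc) ⊕ 47 = 33 ⊕ 47 = 74
byte 1: (a9 ⊕ 25) ⊕ 45 = 8c ⊕ 45 = c9
byte 2: (0d ⊕ 11) ⊕ 54 = 1c ⊕ 54 = 48
byte 3: (fb ⊕ a5) ⊕ 20 = 5e ⊕ 20 = 7e
byte 4: (26 ⊕ c7) ⊕ 2f = e1 ⊕ 2f = ce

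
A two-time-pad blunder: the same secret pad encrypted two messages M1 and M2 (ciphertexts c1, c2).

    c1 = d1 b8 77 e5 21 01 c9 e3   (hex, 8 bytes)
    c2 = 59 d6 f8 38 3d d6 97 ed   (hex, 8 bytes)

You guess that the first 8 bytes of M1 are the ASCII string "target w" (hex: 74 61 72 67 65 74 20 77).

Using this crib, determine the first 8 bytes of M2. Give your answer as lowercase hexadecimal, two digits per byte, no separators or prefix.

fc0ffdba79a37e79

First, c1 ⊕ c2 = (M1 ⊕ K) ⊕ (M2 ⊕ K) = M1 ⊕ M2, so the key drops out. Then M2 = (M1 ⊕ M2) ⊕ M1 over the first 8 bytes.
byte 0: (d1 ⊕ 59) ⊕ 74 = 88 ⊕ 74 = fc
byte 1: (b8 ⊕ d6) ⊕ 61 = 6e ⊕ 61 = 0f
byte 2: (77 ⊕ f8) ⊕ 72 = 8f ⊕ 72 = fd
byte 3: (e5 ⊕ 38) ⊕ 67 = dd ⊕ 67 = ba
byte 4: (21 ⊕ 3d) ⊕ 65 = 1c ⊕ 65 = 79
byte 5: (01 ⊕ d6) ⊕ 74 = d7 ⊕ 74 = a3
byte 6: (c9 ⊕ 97) ⊕ 20 = 5e ⊕ 20 = 7e
byte 7: (e3 ⊕ ed) ⊕ 77 = 0e ⊕ 77 = 79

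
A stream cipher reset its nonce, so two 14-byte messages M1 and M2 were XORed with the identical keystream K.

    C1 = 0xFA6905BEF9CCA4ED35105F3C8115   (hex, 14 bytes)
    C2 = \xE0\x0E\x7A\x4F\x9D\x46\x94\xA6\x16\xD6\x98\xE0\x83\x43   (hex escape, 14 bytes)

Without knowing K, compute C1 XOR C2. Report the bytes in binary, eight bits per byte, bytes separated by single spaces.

00011010 01100111 01111111 11110001 01100100 10001010 00110000 01001011 00100011 11000110 11000111 11011100 00000010 01010110

C1 ⊕ C2 = (M1 ⊕ K) ⊕ (M2 ⊕ K) = M1 ⊕ M2 — the shared key cancels under XOR.
fa XOR e0 = 1a
69 XOR 0e = 67
05 XOR 7a = 7f
be XOR 4f = f1
f9 XOR 9d = 64
cc XOR 46 = 8a
a4 XOR 94 = 30
ed XOR a6 = 4b
35 XOR 16 = 23
10 XOR d6 = c6
5f XOR 98 = c7
3c XOR e0 = dc
81 XOR 83 = 02
15 XOR 43 = 56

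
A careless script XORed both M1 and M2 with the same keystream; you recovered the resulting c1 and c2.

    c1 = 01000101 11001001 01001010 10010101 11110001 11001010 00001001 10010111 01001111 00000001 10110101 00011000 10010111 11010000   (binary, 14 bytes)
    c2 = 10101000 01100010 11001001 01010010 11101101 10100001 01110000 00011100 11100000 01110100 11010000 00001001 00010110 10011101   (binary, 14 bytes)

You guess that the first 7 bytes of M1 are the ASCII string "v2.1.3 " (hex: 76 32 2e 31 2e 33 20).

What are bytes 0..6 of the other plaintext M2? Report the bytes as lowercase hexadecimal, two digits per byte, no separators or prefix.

9b99adf6325859

First, c1 ⊕ c2 = (M1 ⊕ K) ⊕ (M2 ⊕ K) = M1 ⊕ M2, so the key drops out. Then M2 = (M1 ⊕ M2) ⊕ M1 over the first 7 bytes.
byte 0: (45 ⊕ a8) ⊕ 76 = ed ⊕ 76 = 9b
byte 1: (c9 ⊕ 62) ⊕ 32 = ab ⊕ 32 = 99
byte 2: (4a ⊕ c9) ⊕ 2e = 83 ⊕ 2e = ad
byte 3: (95 ⊕ 52) ⊕ 31 = c7 ⊕ 31 = f6
byte 4: (f1 ⊕ ed) ⊕ 2e = 1c ⊕ 2e = 32
byte 5: (ca ⊕ a1) ⊕ 33 = 6b ⊕ 33 = 58
byte 6: (09 ⊕ 70) ⊕ 20 = 79 ⊕ 20 = 59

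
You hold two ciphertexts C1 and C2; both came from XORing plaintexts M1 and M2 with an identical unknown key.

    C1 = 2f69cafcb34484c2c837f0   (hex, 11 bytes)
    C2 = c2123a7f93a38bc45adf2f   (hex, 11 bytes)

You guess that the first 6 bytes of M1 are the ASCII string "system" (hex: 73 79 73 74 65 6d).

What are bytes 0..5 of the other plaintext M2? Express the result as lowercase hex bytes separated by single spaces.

First, C1 ⊕ C2 = (M1 ⊕ K) ⊕ (M2 ⊕ K) = M1 ⊕ M2, so the key drops out. Then M2 = (M1 ⊕ M2) ⊕ M1 over the first 6 bytes.
byte 0: (2f ⊕ c2) ⊕ 73 = ed ⊕ 73 = 9e
byte 1: (69 ⊕ 12) ⊕ 79 = 7b ⊕ 79 = 02
byte 2: (ca ⊕ 3a) ⊕ 73 = f0 ⊕ 73 = 83
byte 3: (fc ⊕ 7f) ⊕ 74 = 83 ⊕ 74 = f7
byte 4: (b3 ⊕ 93) ⊕ 65 = 20 ⊕ 65 = 45
byte 5: (44 ⊕ a3) ⊕ 6d = e7 ⊕ 6d = 8a

9e 02 83 f7 45 8a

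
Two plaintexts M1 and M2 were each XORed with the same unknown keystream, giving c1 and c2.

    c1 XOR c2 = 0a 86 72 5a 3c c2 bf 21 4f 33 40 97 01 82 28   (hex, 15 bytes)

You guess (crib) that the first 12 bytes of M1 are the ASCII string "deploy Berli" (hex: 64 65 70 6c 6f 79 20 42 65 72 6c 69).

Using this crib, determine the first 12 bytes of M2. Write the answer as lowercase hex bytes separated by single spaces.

Since c1 ⊕ c2 = M1 ⊕ M2, XORing with the guessed M1 bytes yields the corresponding M2 bytes: M2 = (c1 ⊕ c2) ⊕ M1.
 10 ^ 100 = 110
134 ^ 101 = 227
114 ^ 112 =   2
 90 ^ 108 =  54
 60 ^ 111 =  83
194 ^ 121 = 187
191 ^  32 = 159
 33 ^  66 =  99
 79 ^ 101 =  42
 51 ^ 114 =  65
 64 ^ 108 =  44
151 ^ 105 = 254

6e e3 02 36 53 bb 9f 63 2a 41 2c fe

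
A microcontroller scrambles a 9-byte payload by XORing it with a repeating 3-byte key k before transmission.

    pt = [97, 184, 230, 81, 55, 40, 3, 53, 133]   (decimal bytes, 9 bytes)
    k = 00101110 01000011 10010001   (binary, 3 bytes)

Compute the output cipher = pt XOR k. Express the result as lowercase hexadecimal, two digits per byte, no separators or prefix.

4ffb777f74b92d7614

The 3-byte key repeats, so the effective keystream is 2e 43 91 2e 43 91 2e 43 91.
byte 0: 61 xor 2e = 4f
byte 1: b8 xor 43 = fb
byte 2: e6 xor 91 = 77
byte 3: 51 xor 2e = 7f
byte 4: 37 xor 43 = 74
byte 5: 28 xor 91 = b9
byte 6: 03 xor 2e = 2d
byte 7: 35 xor 43 = 76
byte 8: 85 xor 91 = 14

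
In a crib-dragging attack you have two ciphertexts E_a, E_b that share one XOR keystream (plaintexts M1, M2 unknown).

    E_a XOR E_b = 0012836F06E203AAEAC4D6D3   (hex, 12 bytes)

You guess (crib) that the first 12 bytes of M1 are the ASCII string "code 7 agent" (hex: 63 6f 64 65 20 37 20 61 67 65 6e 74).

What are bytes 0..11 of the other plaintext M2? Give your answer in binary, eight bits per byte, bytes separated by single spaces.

01100011 01111101 11100111 00001010 00100110 11010101 00100011 11001011 10001101 10100001 10111000 10100111

Since E_a ⊕ E_b = M1 ⊕ M2, XORing with the guessed M1 bytes yields the corresponding M2 bytes: M2 = (E_a ⊕ E_b) ⊕ M1.
00 XOR 63 = 63
12 XOR 6f = 7d
83 XOR 64 = e7
6f XOR 65 = 0a
06 XOR 20 = 26
e2 XOR 37 = d5
03 XOR 20 = 23
aa XOR 61 = cb
ea XOR 67 = 8d
c4 XOR 65 = a1
d6 XOR 6e = b8
d3 XOR 74 = a7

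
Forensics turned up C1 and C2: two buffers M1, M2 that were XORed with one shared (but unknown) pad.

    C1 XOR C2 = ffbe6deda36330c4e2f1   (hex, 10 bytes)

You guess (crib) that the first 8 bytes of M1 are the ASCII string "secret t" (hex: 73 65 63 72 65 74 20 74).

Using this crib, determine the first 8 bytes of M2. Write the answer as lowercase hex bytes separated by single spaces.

Since C1 ⊕ C2 = M1 ⊕ M2, XORing with the guessed M1 bytes yields the corresponding M2 bytes: M2 = (C1 ⊕ C2) ⊕ M1.
byte 0: ff ^ 73 = 8c
byte 1: be ^ 65 = db
byte 2: 6d ^ 63 = 0e
byte 3: ed ^ 72 = 9f
byte 4: a3 ^ 65 = c6
byte 5: 63 ^ 74 = 17
byte 6: 30 ^ 20 = 10
byte 7: c4 ^ 74 = b0

8c db 0e 9f c6 17 10 b0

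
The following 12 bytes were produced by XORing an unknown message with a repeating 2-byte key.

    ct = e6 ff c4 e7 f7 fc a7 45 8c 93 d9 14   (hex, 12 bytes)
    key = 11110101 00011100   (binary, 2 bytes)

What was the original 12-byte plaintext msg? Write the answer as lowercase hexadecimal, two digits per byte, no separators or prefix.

The 2-byte key repeats, so the effective keystream is f5 1c f5 1c f5 1c f5 1c f5 1c f5 1c.
byte 0: 230 XOR 245 =  19
byte 1: 255 XOR  28 = 227
byte 2: 196 XOR 245 =  49
byte 3: 231 XOR  28 = 251
byte 4: 247 XOR 245 =   2
byte 5: 252 XOR  28 = 224
byte 6: 167 XOR 245 =  82
byte 7:  69 XOR  28 =  89
byte 8: 140 XOR 245 = 121
byte 9: 147 XOR  28 = 143
byte 10: 217 XOR 245 =  44
byte 11:  20 XOR  28 =   8

13e331fb02e05259798f2c08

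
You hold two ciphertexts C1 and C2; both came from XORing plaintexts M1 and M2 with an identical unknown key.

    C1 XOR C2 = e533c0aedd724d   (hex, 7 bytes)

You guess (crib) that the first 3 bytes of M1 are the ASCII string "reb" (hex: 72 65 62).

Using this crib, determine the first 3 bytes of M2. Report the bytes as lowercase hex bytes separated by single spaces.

Since C1 ⊕ C2 = M1 ⊕ M2, XORing with the guessed M1 bytes yields the corresponding M2 bytes: M2 = (C1 ⊕ C2) ⊕ M1.
byte 0: 229 xor 114 = 151
byte 1:  51 xor 101 =  86
byte 2: 192 xor  98 = 162

97 56 a2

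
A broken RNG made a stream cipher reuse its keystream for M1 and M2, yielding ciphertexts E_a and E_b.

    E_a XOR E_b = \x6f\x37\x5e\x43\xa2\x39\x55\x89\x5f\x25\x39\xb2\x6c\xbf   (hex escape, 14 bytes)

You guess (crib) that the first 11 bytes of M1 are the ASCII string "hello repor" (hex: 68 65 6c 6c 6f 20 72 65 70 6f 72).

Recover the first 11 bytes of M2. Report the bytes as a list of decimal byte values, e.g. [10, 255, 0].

Since E_a ⊕ E_b = M1 ⊕ M2, XORing with the guessed M1 bytes yields the corresponding M2 bytes: M2 = (E_a ⊕ E_b) ⊕ M1.
6f XOR 68 = 07
37 XOR 65 = 52
5e XOR 6c = 32
43 XOR 6c = 2f
a2 XOR 6f = cd
39 XOR 20 = 19
55 XOR 72 = 27
89 XOR 65 = ec
5f XOR 70 = 2f
25 XOR 6f = 4a
39 XOR 72 = 4b

[7, 82, 50, 47, 205, 25, 39, 236, 47, 74, 75]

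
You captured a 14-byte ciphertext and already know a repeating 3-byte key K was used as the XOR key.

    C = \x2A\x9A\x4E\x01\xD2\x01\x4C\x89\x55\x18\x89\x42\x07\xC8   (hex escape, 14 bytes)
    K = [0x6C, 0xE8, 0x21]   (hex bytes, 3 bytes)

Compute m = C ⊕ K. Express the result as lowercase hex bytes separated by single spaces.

46 72 6f 6d 3a 20 20 61 74 74 61 63 6b 20

The 3-byte key repeats, so the effective keystream is 6c e8 21 6c e8 21 6c e8 21 6c e8 21 6c e8.
byte 0: 2a ⊕ 6c = 46
byte 1: 9a ⊕ e8 = 72
byte 2: 4e ⊕ 21 = 6f
byte 3: 01 ⊕ 6c = 6d
byte 4: d2 ⊕ e8 = 3a
byte 5: 01 ⊕ 21 = 20
byte 6: 4c ⊕ 6c = 20
byte 7: 89 ⊕ e8 = 61
byte 8: 55 ⊕ 21 = 74
byte 9: 18 ⊕ 6c = 74
byte 10: 89 ⊕ e8 = 61
byte 11: 42 ⊕ 21 = 63
byte 12: 07 ⊕ 6c = 6b
byte 13: c8 ⊕ e8 = 20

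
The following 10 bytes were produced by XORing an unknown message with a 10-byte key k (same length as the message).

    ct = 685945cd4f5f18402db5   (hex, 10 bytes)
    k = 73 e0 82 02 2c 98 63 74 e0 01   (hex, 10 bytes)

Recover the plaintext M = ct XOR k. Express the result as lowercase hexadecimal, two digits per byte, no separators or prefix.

XOR is its own inverse, so applying the key byte-wise gives the result directly.
01101000 ⊕ 01110011 = 00011011
01011001 ⊕ 11100000 = 10111001
01000101 ⊕ 10000010 = 11000111
11001101 ⊕ 00000010 = 11001111
01001111 ⊕ 00101100 = 01100011
01011111 ⊕ 10011000 = 11000111
00011000 ⊕ 01100011 = 01111011
01000000 ⊕ 01110100 = 00110100
00101101 ⊕ 11100000 = 11001101
10110101 ⊕ 00000001 = 10110100

1bb9c7cf63c77b34cdb4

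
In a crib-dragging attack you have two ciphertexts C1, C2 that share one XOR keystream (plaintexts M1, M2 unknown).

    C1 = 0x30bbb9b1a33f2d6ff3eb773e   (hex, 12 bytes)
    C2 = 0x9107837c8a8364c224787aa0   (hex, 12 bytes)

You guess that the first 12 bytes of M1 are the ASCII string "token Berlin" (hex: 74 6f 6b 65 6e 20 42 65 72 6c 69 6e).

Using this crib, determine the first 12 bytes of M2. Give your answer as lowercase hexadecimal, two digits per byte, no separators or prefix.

First, C1 ⊕ C2 = (M1 ⊕ K) ⊕ (M2 ⊕ K) = M1 ⊕ M2, so the key drops out. Then M2 = (M1 ⊕ M2) ⊕ M1 over the first 12 bytes.
byte 0: (30 XOR 91) XOR 74 = a1 XOR 74 = d5
byte 1: (bb XOR 07) XOR 6f = bc XOR 6f = d3
byte 2: (b9 XOR 83) XOR 6b = 3a XOR 6b = 51
byte 3: (b1 XOR 7c) XOR 65 = cd XOR 65 = a8
byte 4: (a3 XOR 8a) XOR 6e = 29 XOR 6e = 47
byte 5: (3f XOR 83) XOR 20 = bc XOR 20 = 9c
byte 6: (2d XOR 64) XOR 42 = 49 XOR 42 = 0b
byte 7: (6f XOR c2) XOR 65 = ad XOR 65 = c8
byte 8: (f3 XOR 24) XOR 72 = d7 XOR 72 = a5
byte 9: (eb XOR 78) XOR 6c = 93 XOR 6c = ff
byte 10: (77 XOR 7a) XOR 69 = 0d XOR 69 = 64
byte 11: (3e XOR a0) XOR 6e = 9e XOR 6e = f0

d5d351a8479c0bc8a5ff64f0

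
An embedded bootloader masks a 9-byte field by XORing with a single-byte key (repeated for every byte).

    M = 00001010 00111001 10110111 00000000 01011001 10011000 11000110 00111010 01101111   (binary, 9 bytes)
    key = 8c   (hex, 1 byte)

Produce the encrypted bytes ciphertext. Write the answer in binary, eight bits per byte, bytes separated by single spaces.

10000110 10110101 00111011 10001100 11010101 00010100 01001010 10110110 11100011

The 1-byte key repeats, so the effective keystream is 8c 8c 8c 8c 8c 8c 8c 8c 8c.
byte 0: 0a XOR 8c = 86
byte 1: 39 XOR 8c = b5
byte 2: b7 XOR 8c = 3b
byte 3: 00 XOR 8c = 8c
byte 4: 59 XOR 8c = d5
byte 5: 98 XOR 8c = 14
byte 6: c6 XOR 8c = 4a
byte 7: 3a XOR 8c = b6
byte 8: 6f XOR 8c = e3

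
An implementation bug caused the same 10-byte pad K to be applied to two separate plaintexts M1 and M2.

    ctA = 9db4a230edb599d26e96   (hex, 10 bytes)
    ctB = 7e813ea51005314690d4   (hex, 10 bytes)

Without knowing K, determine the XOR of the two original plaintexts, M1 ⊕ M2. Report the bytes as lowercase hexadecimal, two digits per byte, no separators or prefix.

ctA ⊕ ctB = (M1 ⊕ K) ⊕ (M2 ⊕ K) = M1 ⊕ M2 — the shared key cancels under XOR.
byte 0: 10011101 ⊕ 01111110 = 11100011
byte 1: 10110100 ⊕ 10000001 = 00110101
byte 2: 10100010 ⊕ 00111110 = 10011100
byte 3: 00110000 ⊕ 10100101 = 10010101
byte 4: 11101101 ⊕ 00010000 = 11111101
byte 5: 10110101 ⊕ 00000101 = 10110000
byte 6: 10011001 ⊕ 00110001 = 10101000
byte 7: 11010010 ⊕ 01000110 = 10010100
byte 8: 01101110 ⊕ 10010000 = 11111110
byte 9: 10010110 ⊕ 11010100 = 01000010

e3359c95fdb0a894fe42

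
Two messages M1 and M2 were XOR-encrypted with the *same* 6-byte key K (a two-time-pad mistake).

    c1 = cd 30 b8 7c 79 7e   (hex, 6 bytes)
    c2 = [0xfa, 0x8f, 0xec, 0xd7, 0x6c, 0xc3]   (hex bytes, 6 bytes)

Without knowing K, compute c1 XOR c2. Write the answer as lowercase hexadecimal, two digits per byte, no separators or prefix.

c1 ⊕ c2 = (M1 ⊕ K) ⊕ (M2 ⊕ K) = M1 ⊕ M2 — the shared key cancels under XOR.
byte 0: cd XOR fa = 37
byte 1: 30 XOR 8f = bf
byte 2: b8 XOR ec = 54
byte 3: 7c XOR d7 = ab
byte 4: 79 XOR 6c = 15
byte 5: 7e XOR c3 = bd

37bf54ab15bd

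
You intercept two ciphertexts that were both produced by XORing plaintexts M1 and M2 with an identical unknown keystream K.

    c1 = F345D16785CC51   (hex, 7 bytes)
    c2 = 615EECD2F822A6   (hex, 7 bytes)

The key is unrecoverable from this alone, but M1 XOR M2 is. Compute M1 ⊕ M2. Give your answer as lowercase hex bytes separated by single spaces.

92 1b 3d b5 7d ee f7

c1 ⊕ c2 = (M1 ⊕ K) ⊕ (M2 ⊕ K) = M1 ⊕ M2 — the shared key cancels under XOR.
f3 ⊕ 61 = 92
45 ⊕ 5e = 1b
d1 ⊕ ec = 3d
67 ⊕ d2 = b5
85 ⊕ f8 = 7d
cc ⊕ 22 = ee
51 ⊕ a6 = f7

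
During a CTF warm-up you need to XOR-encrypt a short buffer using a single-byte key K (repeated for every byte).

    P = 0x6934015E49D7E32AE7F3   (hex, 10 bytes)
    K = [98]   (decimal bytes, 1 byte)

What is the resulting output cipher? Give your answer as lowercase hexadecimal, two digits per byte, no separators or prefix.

The 1-byte key repeats, so the effective keystream is 62 62 62 62 62 62 62 62 62 62.
byte 0: 69 XOR 62 = 0b
byte 1: 34 XOR 62 = 56
byte 2: 01 XOR 62 = 63
byte 3: 5e XOR 62 = 3c
byte 4: 49 XOR 62 = 2b
byte 5: d7 XOR 62 = b5
byte 6: e3 XOR 62 = 81
byte 7: 2a XOR 62 = 48
byte 8: e7 XOR 62 = 85
byte 9: f3 XOR 62 = 91

0b56633c2bb581488591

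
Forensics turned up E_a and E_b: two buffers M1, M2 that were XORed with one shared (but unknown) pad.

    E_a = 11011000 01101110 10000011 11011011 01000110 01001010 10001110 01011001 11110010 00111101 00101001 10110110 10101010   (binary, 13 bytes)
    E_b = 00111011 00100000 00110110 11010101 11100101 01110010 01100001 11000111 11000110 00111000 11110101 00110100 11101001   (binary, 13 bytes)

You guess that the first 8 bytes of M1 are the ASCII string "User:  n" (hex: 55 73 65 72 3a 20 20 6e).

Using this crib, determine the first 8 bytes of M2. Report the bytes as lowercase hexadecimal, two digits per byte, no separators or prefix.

b63dd07c9918cff0

First, E_a ⊕ E_b = (M1 ⊕ K) ⊕ (M2 ⊕ K) = M1 ⊕ M2, so the key drops out. Then M2 = (M1 ⊕ M2) ⊕ M1 over the first 8 bytes.
byte 0: (d8 ⊕ 3b) ⊕ 55 = e3 ⊕ 55 = b6
byte 1: (6e ⊕ 20) ⊕ 73 = 4e ⊕ 73 = 3d
byte 2: (83 ⊕ 36) ⊕ 65 = b5 ⊕ 65 = d0
byte 3: (db ⊕ d5) ⊕ 72 = 0e ⊕ 72 = 7c
byte 4: (46 ⊕ e5) ⊕ 3a = a3 ⊕ 3a = 99
byte 5: (4a ⊕ 72) ⊕ 20 = 38 ⊕ 20 = 18
byte 6: (8e ⊕ 61) ⊕ 20 = ef ⊕ 20 = cf
byte 7: (59 ⊕ c7) ⊕ 6e = 9e ⊕ 6e = f0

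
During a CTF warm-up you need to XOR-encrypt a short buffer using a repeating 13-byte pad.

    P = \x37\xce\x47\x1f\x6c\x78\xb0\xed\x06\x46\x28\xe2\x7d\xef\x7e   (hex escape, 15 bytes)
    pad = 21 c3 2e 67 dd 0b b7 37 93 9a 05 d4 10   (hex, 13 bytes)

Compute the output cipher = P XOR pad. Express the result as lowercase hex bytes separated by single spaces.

The 13-byte key repeats, so the effective keystream is 21 c3 2e 67 dd 0b b7 37 93 9a 05 d4 10 21 c3.
byte 0: 00110111 XOR 00100001 = 00010110
byte 1: 11001110 XOR 11000011 = 00001101
byte 2: 01000111 XOR 00101110 = 01101001
byte 3: 00011111 XOR 01100111 = 01111000
byte 4: 01101100 XOR 11011101 = 10110001
byte 5: 01111000 XOR 00001011 = 01110011
byte 6: 10110000 XOR 10110111 = 00000111
byte 7: 11101101 XOR 00110111 = 11011010
byte 8: 00000110 XOR 10010011 = 10010101
byte 9: 01000110 XOR 10011010 = 11011100
byte 10: 00101000 XOR 00000101 = 00101101
byte 11: 11100010 XOR 11010100 = 00110110
byte 12: 01111101 XOR 00010000 = 01101101
byte 13: 11101111 XOR 00100001 = 11001110
byte 14: 01111110 XOR 11000011 = 10111101

16 0d 69 78 b1 73 07 da 95 dc 2d 36 6d ce bd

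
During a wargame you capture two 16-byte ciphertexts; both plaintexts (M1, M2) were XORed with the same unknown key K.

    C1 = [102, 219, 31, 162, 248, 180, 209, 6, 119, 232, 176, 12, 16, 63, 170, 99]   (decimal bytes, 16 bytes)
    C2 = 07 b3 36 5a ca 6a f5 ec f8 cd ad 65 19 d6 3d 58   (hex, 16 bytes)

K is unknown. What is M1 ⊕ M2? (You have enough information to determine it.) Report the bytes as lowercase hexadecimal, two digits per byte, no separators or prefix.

616829f832de24ea8f251d6909e9973b

C1 ⊕ C2 = (M1 ⊕ K) ⊕ (M2 ⊕ K) = M1 ⊕ M2 — the shared key cancels under XOR.
66 XOR 07 = 61
db XOR b3 = 68
1f XOR 36 = 29
a2 XOR 5a = f8
f8 XOR ca = 32
b4 XOR 6a = de
d1 XOR f5 = 24
06 XOR ec = ea
77 XOR f8 = 8f
e8 XOR cd = 25
b0 XOR ad = 1d
0c XOR 65 = 69
10 XOR 19 = 09
3f XOR d6 = e9
aa XOR 3d = 97
63 XOR 58 = 3b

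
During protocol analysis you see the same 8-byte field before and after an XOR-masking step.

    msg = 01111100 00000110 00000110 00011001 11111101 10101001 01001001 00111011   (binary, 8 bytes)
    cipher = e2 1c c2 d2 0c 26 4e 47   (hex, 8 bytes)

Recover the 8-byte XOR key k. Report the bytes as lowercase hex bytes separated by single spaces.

9e 1a c4 cb f1 8f 07 7c

Since cipher = msg ⊕ k, XORing both sides with msg gives k = msg ⊕ cipher.
byte 0: 7c ⊕ e2 = 9e
byte 1: 06 ⊕ 1c = 1a
byte 2: 06 ⊕ c2 = c4
byte 3: 19 ⊕ d2 = cb
byte 4: fd ⊕ 0c = f1
byte 5: a9 ⊕ 26 = 8f
byte 6: 49 ⊕ 4e = 07
byte 7: 3b ⊕ 47 = 7c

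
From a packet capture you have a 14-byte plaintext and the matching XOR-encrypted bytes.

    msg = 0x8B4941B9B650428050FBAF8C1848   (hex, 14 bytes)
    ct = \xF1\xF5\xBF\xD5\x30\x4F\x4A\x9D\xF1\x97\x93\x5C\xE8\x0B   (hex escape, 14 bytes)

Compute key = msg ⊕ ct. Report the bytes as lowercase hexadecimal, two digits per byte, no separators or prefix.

7abcfe6c861f081da16c3cd0f043

Since ct = msg ⊕ key, XORing both sides with msg gives key = msg ⊕ ct.
8b ⊕ f1 = 7a
49 ⊕ f5 = bc
41 ⊕ bf = fe
b9 ⊕ d5 = 6c
b6 ⊕ 30 = 86
50 ⊕ 4f = 1f
42 ⊕ 4a = 08
80 ⊕ 9d = 1d
50 ⊕ f1 = a1
fb ⊕ 97 = 6c
af ⊕ 93 = 3c
8c ⊕ 5c = d0
18 ⊕ e8 = f0
48 ⊕ 0b = 43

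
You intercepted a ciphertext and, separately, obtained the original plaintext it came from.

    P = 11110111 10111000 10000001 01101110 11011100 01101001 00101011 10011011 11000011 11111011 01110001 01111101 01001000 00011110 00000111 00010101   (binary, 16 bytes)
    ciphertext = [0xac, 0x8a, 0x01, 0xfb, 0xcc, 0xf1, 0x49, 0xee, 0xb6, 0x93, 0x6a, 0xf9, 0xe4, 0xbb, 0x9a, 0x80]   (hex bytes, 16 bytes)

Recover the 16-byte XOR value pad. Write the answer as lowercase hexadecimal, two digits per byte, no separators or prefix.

5b3280951098627575681b84aca59d95

Since ciphertext = P ⊕ pad, XORing both sides with P gives pad = P ⊕ ciphertext.
byte 0: 11110111 xor 10101100 = 01011011
byte 1: 10111000 xor 10001010 = 00110010
byte 2: 10000001 xor 00000001 = 10000000
byte 3: 01101110 xor 11111011 = 10010101
byte 4: 11011100 xor 11001100 = 00010000
byte 5: 01101001 xor 11110001 = 10011000
byte 6: 00101011 xor 01001001 = 01100010
byte 7: 10011011 xor 11101110 = 01110101
byte 8: 11000011 xor 10110110 = 01110101
byte 9: 11111011 xor 10010011 = 01101000
byte 10: 01110001 xor 01101010 = 00011011
byte 11: 01111101 xor 11111001 = 10000100
byte 12: 01001000 xor 11100100 = 10101100
byte 13: 00011110 xor 10111011 = 10100101
byte 14: 00000111 xor 10011010 = 10011101
byte 15: 00010101 xor 10000000 = 10010101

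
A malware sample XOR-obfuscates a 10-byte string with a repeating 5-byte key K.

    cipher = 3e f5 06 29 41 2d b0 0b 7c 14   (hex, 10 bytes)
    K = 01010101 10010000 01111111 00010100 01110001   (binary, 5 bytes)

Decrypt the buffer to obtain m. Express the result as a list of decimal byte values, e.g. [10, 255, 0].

[107, 101, 121, 61, 48, 120, 32, 116, 104, 101]

The 5-byte key repeats, so the effective keystream is 55 90 7f 14 71 55 90 7f 14 71.
byte 0:  62 ^  85 = 107
byte 1: 245 ^ 144 = 101
byte 2:   6 ^ 127 = 121
byte 3:  41 ^  20 =  61
byte 4:  65 ^ 113 =  48
byte 5:  45 ^  85 = 120
byte 6: 176 ^ 144 =  32
byte 7:  11 ^ 127 = 116
byte 8: 124 ^  20 = 104
byte 9:  20 ^ 113 = 101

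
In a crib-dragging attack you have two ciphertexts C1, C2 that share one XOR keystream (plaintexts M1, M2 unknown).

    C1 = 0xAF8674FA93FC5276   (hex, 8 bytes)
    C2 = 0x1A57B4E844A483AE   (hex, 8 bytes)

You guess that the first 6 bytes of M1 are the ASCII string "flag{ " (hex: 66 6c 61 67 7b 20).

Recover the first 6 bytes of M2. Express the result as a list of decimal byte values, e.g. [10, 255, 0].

First, C1 ⊕ C2 = (M1 ⊕ K) ⊕ (M2 ⊕ K) = M1 ⊕ M2, so the key drops out. Then M2 = (M1 ⊕ M2) ⊕ M1 over the first 6 bytes.
byte 0: (af xor 1a) xor 66 = b5 xor 66 = d3
byte 1: (86 xor 57) xor 6c = d1 xor 6c = bd
byte 2: (74 xor b4) xor 61 = c0 xor 61 = a1
byte 3: (fa xor e8) xor 67 = 12 xor 67 = 75
byte 4: (93 xor 44) xor 7b = d7 xor 7b = ac
byte 5: (fc xor a4) xor 20 = 58 xor 20 = 78

[211, 189, 161, 117, 172, 120]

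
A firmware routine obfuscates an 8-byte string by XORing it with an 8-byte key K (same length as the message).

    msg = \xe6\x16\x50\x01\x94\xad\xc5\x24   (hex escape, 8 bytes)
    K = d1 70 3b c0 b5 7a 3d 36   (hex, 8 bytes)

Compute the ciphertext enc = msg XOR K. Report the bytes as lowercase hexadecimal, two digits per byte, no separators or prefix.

37666bc121d7f812

XOR is its own inverse, so applying the key byte-wise gives the result directly.
230 xor 209 =  55
 22 xor 112 = 102
 80 xor  59 = 107
  1 xor 192 = 193
148 xor 181 =  33
173 xor 122 = 215
197 xor  61 = 248
 36 xor  54 =  18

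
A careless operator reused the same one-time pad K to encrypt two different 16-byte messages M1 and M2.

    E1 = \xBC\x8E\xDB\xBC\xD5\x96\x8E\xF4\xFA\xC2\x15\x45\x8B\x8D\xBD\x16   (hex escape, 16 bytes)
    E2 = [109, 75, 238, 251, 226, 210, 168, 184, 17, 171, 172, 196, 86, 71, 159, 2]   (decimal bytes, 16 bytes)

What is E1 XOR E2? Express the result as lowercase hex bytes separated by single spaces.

E1 ⊕ E2 = (M1 ⊕ K) ⊕ (M2 ⊕ K) = M1 ⊕ M2 — the shared key cancels under XOR.
bc XOR 6d = d1
8e XOR 4b = c5
db XOR ee = 35
bc XOR fb = 47
d5 XOR e2 = 37
96 XOR d2 = 44
8e XOR a8 = 26
f4 XOR b8 = 4c
fa XOR 11 = eb
c2 XOR ab = 69
15 XOR ac = b9
45 XOR c4 = 81
8b XOR 56 = dd
8d XOR 47 = ca
bd XOR 9f = 22
16 XOR 02 = 14

d1 c5 35 47 37 44 26 4c eb 69 b9 81 dd ca 22 14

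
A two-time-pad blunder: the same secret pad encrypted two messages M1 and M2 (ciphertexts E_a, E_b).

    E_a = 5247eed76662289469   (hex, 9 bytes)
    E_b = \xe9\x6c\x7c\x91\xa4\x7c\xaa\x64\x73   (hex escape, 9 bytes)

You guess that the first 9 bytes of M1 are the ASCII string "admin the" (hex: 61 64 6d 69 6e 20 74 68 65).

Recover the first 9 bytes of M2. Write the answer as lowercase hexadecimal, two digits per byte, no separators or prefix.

First, E_a ⊕ E_b = (M1 ⊕ K) ⊕ (M2 ⊕ K) = M1 ⊕ M2, so the key drops out. Then M2 = (M1 ⊕ M2) ⊕ M1 over the first 9 bytes.
byte 0: (52 xor e9) xor 61 = bb xor 61 = da
byte 1: (47 xor 6c) xor 64 = 2b xor 64 = 4f
byte 2: (ee xor 7c) xor 6d = 92 xor 6d = ff
byte 3: (d7 xor 91) xor 69 = 46 xor 69 = 2f
byte 4: (66 xor a4) xor 6e = c2 xor 6e = ac
byte 5: (62 xor 7c) xor 20 = 1e xor 20 = 3e
byte 6: (28 xor aa) xor 74 = 82 xor 74 = f6
byte 7: (94 xor 64) xor 68 = f0 xor 68 = 98
byte 8: (69 xor 73) xor 65 = 1a xor 65 = 7f

da4fff2fac3ef6987f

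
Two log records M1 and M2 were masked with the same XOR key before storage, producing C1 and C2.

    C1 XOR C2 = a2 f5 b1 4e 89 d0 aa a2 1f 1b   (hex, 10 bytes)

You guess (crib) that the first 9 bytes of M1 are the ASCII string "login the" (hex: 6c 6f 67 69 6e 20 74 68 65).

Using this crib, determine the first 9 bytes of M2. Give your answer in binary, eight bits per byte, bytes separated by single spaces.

11001110 10011010 11010110 00100111 11100111 11110000 11011110 11001010 01111010

Since C1 ⊕ C2 = M1 ⊕ M2, XORing with the guessed M1 bytes yields the corresponding M2 bytes: M2 = (C1 ⊕ C2) ⊕ M1.
162 ^ 108 = 206
245 ^ 111 = 154
177 ^ 103 = 214
 78 ^ 105 =  39
137 ^ 110 = 231
208 ^  32 = 240
170 ^ 116 = 222
162 ^ 104 = 202
 31 ^ 101 = 122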